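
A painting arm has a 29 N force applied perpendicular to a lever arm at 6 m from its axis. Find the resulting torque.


Given: F = 29 N, r = 6 m, angle = 90 deg (perpendicular)
Using tau = F * r * sin(90)
sin(90) = 1
tau = 29 * 6 * 1
tau = 174 Nm

174 Nm


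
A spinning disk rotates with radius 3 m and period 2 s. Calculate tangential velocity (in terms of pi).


Given: radius r = 3 m, period T = 2 s
Using v = 2*pi*r / T
v = 2*pi*3 / 2
v = 6*pi / 2
v = 3*pi m/s

3*pi m/s


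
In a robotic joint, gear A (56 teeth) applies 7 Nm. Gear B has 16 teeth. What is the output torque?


Given: N1 = 56, N2 = 16, T1 = 7 Nm
Using T2/T1 = N2/N1
T2 = T1 * N2 / N1
T2 = 7 * 16 / 56
T2 = 112 / 56
T2 = 2 Nm

2 Nm


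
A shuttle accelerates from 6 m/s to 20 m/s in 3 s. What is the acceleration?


Given: initial velocity v0 = 6 m/s, final velocity v = 20 m/s, time t = 3 s
Using a = (v - v0) / t
a = (20 - 6) / 3
a = 14 / 3
a = 14/3 m/s^2

14/3 m/s^2


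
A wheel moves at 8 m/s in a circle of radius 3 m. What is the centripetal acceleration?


Given: v = 8 m/s, r = 3 m
Using a_c = v^2 / r
a_c = 8^2 / 3
a_c = 64 / 3
a_c = 64/3 m/s^2

64/3 m/s^2


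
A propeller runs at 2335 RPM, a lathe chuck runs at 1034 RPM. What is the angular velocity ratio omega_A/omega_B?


Given: RPM_A = 2335, RPM_B = 1034
omega = 2*pi*RPM/60, so omega_A/omega_B = RPM_A / RPM_B
omega_A/omega_B = 2335 / 1034
omega_A/omega_B = 2335/1034

2335/1034


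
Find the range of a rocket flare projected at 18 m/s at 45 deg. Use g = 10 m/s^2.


Given: v0 = 18 m/s, theta = 45 deg, g = 10 m/s^2
sin(2*45) = sin(90) = 1
Using R = v0^2 * sin(2*theta) / g
R = 18^2 * 1 / 10
R = 324 / 10
R = 162/5 m

162/5 m


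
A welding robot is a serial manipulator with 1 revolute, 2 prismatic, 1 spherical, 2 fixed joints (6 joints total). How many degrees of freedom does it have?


Given: serial robot with 1 revolute, 2 prismatic, 1 spherical, 2 fixed joints
DOF contribution per joint type: revolute=1, prismatic=1, spherical=3, fixed=0
DOF = 1*1 + 2*1 + 1*3 + 2*0
DOF = 6

6


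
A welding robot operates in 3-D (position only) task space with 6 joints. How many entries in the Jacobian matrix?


Given: task space dimension = 3, joints = 6
Jacobian is a 3 x 6 matrix
Total entries = rows * columns
Total = 3 * 6
Total = 18

18


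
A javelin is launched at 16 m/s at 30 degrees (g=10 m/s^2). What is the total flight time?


Given: v0 = 16 m/s, theta = 30 deg, g = 10 m/s^2
sin(30) = 1/2
Using T = 2*v0*sin(theta) / g
T = 2*16*1/2 / 10
T = 16 / 10
T = 8/5 s

8/5 s


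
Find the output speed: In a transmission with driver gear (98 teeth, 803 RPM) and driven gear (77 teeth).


Given: N1 = 98 teeth, w1 = 803 RPM, N2 = 77 teeth
Using N1*w1 = N2*w2
w2 = N1*w1 / N2
w2 = 98*803 / 77
w2 = 78694 / 77
w2 = 1022 RPM

1022 RPM


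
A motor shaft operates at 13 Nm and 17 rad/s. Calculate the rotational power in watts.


Given: tau = 13 Nm, omega = 17 rad/s
Using P = tau * omega
P = 13 * 17
P = 221 W

221 W


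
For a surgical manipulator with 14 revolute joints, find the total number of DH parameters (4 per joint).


Given: 14 joints, 4 DH parameters per joint (d, theta, a, alpha)
Total DH parameters = number_of_joints * 4
Total = 14 * 4
Total = 56

56


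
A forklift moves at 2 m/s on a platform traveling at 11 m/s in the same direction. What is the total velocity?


Given: object velocity = 2 m/s, platform velocity = 11 m/s (same direction)
Using classical velocity addition: v_total = v_object + v_platform
v_total = 2 + 11
v_total = 13 m/s

13 m/s


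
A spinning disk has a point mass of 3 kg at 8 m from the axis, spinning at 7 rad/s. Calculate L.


Given: m = 3 kg, r = 8 m, omega = 7 rad/s
For a point mass: I = m*r^2
I = 3*8^2 = 3*64 = 192
L = I*omega = 192*7
L = 1344 kg*m^2/s

1344 kg*m^2/s


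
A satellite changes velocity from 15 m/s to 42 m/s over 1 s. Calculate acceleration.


Given: initial velocity v0 = 15 m/s, final velocity v = 42 m/s, time t = 1 s
Using a = (v - v0) / t
a = (42 - 15) / 1
a = 27 / 1
a = 27 m/s^2

27 m/s^2


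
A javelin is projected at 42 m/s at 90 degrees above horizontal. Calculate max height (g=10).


Given: v0 = 42 m/s, theta = 90 deg, g = 10 m/s^2
sin^2(90) = 1
Using H = v0^2 * sin^2(theta) / (2*g)
H = 42^2 * 1 / (2*10)
H = 1764 * 1 / 20
H = 1764 / 20
H = 441/5 m

441/5 m


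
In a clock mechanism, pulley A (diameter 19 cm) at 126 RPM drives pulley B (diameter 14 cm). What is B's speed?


Given: D1 = 19 cm, w1 = 126 RPM, D2 = 14 cm
Using D1*w1 = D2*w2
w2 = D1*w1 / D2
w2 = 19*126 / 14
w2 = 2394 / 14
w2 = 171 RPM

171 RPM


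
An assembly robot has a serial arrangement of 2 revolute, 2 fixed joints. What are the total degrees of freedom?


Given: serial robot with 2 revolute, 2 fixed joints
DOF contribution per joint type: revolute=1, prismatic=1, spherical=3, fixed=0
DOF = 2*1 + 2*0
DOF = 2

2


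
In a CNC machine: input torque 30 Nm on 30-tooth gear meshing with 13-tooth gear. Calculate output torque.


Given: N1 = 30, N2 = 13, T1 = 30 Nm
Using T2/T1 = N2/N1
T2 = T1 * N2 / N1
T2 = 30 * 13 / 30
T2 = 390 / 30
T2 = 13 Nm

13 Nm


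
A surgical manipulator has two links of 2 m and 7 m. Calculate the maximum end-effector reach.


Given: L1 = 2 m, L2 = 7 m
For a 2-link planar arm, max reach = L1 + L2 (fully extended)
Max reach = 2 + 7
Max reach = 9 m

9 m


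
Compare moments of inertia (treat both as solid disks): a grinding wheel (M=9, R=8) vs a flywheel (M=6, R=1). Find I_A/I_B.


Given: M1=9 kg, R1=8 m, M2=6 kg, R2=1 m
For a disk: I = (1/2)*M*R^2, so I_A/I_B = (M1*R1^2)/(M2*R2^2)
M1*R1^2 = 9*64 = 576
M2*R2^2 = 6*1 = 6
I_A/I_B = 576/6 = 96

96


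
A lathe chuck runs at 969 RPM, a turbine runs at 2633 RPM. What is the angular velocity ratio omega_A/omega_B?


Given: RPM_A = 969, RPM_B = 2633
omega = 2*pi*RPM/60, so omega_A/omega_B = RPM_A / RPM_B
omega_A/omega_B = 969 / 2633
omega_A/omega_B = 969/2633

969/2633


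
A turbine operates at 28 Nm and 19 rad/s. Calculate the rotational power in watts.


Given: tau = 28 Nm, omega = 19 rad/s
Using P = tau * omega
P = 28 * 19
P = 532 W

532 W


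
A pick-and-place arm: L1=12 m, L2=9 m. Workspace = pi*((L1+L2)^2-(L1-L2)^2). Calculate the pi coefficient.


Given: L1 = 12, L2 = 9
(L1+L2)^2 = (21)^2 = 441
(L1-L2)^2 = (3)^2 = 9
Difference = 441 - 9 = 432
This equals 4*L1*L2 = 4*12*9 = 432
Workspace area = 432*pi

432


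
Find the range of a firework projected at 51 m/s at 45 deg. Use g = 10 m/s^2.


Given: v0 = 51 m/s, theta = 45 deg, g = 10 m/s^2
sin(2*45) = sin(90) = 1
Using R = v0^2 * sin(2*theta) / g
R = 51^2 * 1 / 10
R = 2601 / 10
R = 2601/10 m

2601/10 m


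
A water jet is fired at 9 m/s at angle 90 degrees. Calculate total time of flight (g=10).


Given: v0 = 9 m/s, theta = 90 deg, g = 10 m/s^2
sin(90) = 1
Using T = 2*v0*sin(theta) / g
T = 2*9*1 / 10
T = 18 / 10
T = 9/5 s

9/5 s


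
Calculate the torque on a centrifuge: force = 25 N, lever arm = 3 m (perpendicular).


Given: F = 25 N, r = 3 m, angle = 90 deg (perpendicular)
Using tau = F * r * sin(90)
sin(90) = 1
tau = 25 * 3 * 1
tau = 75 Nm

75 Nm


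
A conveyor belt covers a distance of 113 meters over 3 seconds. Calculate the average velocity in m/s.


Given: distance d = 113 m, time t = 3 s
Using v = d / t
v = 113 / 3
v = 113/3 m/s

113/3 m/s


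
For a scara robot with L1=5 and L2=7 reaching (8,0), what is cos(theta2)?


Given: L1 = 5, L2 = 7, target (x, y) = (8, 0)
Using cos(theta2) = (x^2 + y^2 - L1^2 - L2^2) / (2*L1*L2)
x^2 + y^2 = 8^2 + 0 = 64
L1^2 + L2^2 = 25 + 49 = 74
Numerator = 64 - 74 = -10
Denominator = 2*5*7 = 70
cos(theta2) = -10/70 = -1/7

-1/7


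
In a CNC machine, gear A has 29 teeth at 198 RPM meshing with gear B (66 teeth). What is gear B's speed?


Given: N1 = 29 teeth, w1 = 198 RPM, N2 = 66 teeth
Using N1*w1 = N2*w2
w2 = N1*w1 / N2
w2 = 29*198 / 66
w2 = 5742 / 66
w2 = 87 RPM

87 RPM


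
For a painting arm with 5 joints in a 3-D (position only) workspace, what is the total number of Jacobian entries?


Given: task space dimension = 3, joints = 5
Jacobian is a 3 x 5 matrix
Total entries = rows * columns
Total = 3 * 5
Total = 15

15


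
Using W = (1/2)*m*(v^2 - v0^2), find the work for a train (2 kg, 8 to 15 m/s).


Given: m = 2 kg, v0 = 8 m/s, v = 15 m/s
Using W = (1/2)*m*(v^2 - v0^2)
v^2 = 15^2 = 225
v0^2 = 8^2 = 64
v^2 - v0^2 = 225 - 64 = 161
W = (1/2)*2*161 = 161 J

161 J


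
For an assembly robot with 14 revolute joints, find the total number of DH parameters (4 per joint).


Given: 14 joints, 4 DH parameters per joint (d, theta, a, alpha)
Total DH parameters = number_of_joints * 4
Total = 14 * 4
Total = 56

56


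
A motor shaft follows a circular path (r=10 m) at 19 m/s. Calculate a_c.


Given: v = 19 m/s, r = 10 m
Using a_c = v^2 / r
a_c = 19^2 / 10
a_c = 361 / 10
a_c = 361/10 m/s^2

361/10 m/s^2


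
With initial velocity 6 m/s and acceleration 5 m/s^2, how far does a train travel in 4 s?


Given: v0 = 6 m/s, a = 5 m/s^2, t = 4 s
Using s = v0*t + (1/2)*a*t^2
s = 6*4 + (1/2)*5*4^2
s = 24 + (1/2)*80
s = 24 + 40
s = 64

64 m


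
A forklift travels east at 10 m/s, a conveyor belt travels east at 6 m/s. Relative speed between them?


Given: v_A = 10 m/s east, v_B = 6 m/s east
Both move in the same direction; relative speed = |v_A - v_B|
|10 - 6| = |4|
= 4 m/s

4 m/s


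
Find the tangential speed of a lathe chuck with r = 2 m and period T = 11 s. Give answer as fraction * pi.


Given: radius r = 2 m, period T = 11 s
Using v = 2*pi*r / T
v = 2*pi*2 / 11
v = 4*pi / 11
v = 4/11*pi m/s

4/11*pi m/s


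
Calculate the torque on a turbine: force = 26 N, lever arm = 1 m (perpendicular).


Given: F = 26 N, r = 1 m, angle = 90 deg (perpendicular)
Using tau = F * r * sin(90)
sin(90) = 1
tau = 26 * 1 * 1
tau = 26 Nm

26 Nm


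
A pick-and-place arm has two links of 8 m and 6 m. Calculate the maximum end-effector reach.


Given: L1 = 8 m, L2 = 6 m
For a 2-link planar arm, max reach = L1 + L2 (fully extended)
Max reach = 8 + 6
Max reach = 14 m

14 m


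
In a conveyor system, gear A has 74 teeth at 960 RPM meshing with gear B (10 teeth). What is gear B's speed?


Given: N1 = 74 teeth, w1 = 960 RPM, N2 = 10 teeth
Using N1*w1 = N2*w2
w2 = N1*w1 / N2
w2 = 74*960 / 10
w2 = 71040 / 10
w2 = 7104 RPM

7104 RPM


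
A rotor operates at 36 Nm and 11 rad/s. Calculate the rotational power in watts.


Given: tau = 36 Nm, omega = 11 rad/s
Using P = tau * omega
P = 36 * 11
P = 396 W

396 W


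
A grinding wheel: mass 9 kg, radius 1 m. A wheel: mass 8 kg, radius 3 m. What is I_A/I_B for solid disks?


Given: M1=9 kg, R1=1 m, M2=8 kg, R2=3 m
For a disk: I = (1/2)*M*R^2, so I_A/I_B = (M1*R1^2)/(M2*R2^2)
M1*R1^2 = 9*1 = 9
M2*R2^2 = 8*9 = 72
I_A/I_B = 9/72 = 1/8

1/8


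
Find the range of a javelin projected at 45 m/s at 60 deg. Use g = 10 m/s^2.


Given: v0 = 45 m/s, theta = 60 deg, g = 10 m/s^2
sin(2*60) = sin(120) = sqrt(3)/2
Using R = v0^2 * sin(2*theta) / g
R = 45^2 * (sqrt(3)/2) / 10
R = 2025 * sqrt(3) / 20
R = 405/4*sqrt(3) m

405/4*sqrt(3) m


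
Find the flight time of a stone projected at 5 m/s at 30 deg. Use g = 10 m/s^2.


Given: v0 = 5 m/s, theta = 30 deg, g = 10 m/s^2
sin(30) = 1/2
Using T = 2*v0*sin(theta) / g
T = 2*5*1/2 / 10
T = 5 / 10
T = 1/2 s

1/2 s


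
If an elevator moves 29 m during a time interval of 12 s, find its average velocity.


Given: distance d = 29 m, time t = 12 s
Using v = d / t
v = 29 / 12
v = 29/12 m/s

29/12 m/s


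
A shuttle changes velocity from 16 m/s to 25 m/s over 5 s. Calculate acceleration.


Given: initial velocity v0 = 16 m/s, final velocity v = 25 m/s, time t = 5 s
Using a = (v - v0) / t
a = (25 - 16) / 5
a = 9 / 5
a = 9/5 m/s^2

9/5 m/s^2


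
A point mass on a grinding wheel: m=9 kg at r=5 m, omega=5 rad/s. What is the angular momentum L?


Given: m = 9 kg, r = 5 m, omega = 5 rad/s
For a point mass: I = m*r^2
I = 9*5^2 = 9*25 = 225
L = I*omega = 225*5
L = 1125 kg*m^2/s

1125 kg*m^2/s


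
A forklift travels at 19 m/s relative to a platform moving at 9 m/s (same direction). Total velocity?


Given: object velocity = 19 m/s, platform velocity = 9 m/s (same direction)
Using classical velocity addition: v_total = v_object + v_platform
v_total = 19 + 9
v_total = 28 m/s

28 m/s


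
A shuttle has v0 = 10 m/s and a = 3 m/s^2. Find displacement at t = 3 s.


Given: v0 = 10 m/s, a = 3 m/s^2, t = 3 s
Using s = v0*t + (1/2)*a*t^2
s = 10*3 + (1/2)*3*3^2
s = 30 + (1/2)*27
s = 30 + 27/2
s = 87/2

87/2 m


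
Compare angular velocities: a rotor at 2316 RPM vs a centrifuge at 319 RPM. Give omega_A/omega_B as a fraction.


Given: RPM_A = 2316, RPM_B = 319
omega = 2*pi*RPM/60, so omega_A/omega_B = RPM_A / RPM_B
omega_A/omega_B = 2316 / 319
omega_A/omega_B = 2316/319

2316/319


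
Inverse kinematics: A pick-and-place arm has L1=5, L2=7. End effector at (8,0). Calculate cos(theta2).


Given: L1 = 5, L2 = 7, target (x, y) = (8, 0)
Using cos(theta2) = (x^2 + y^2 - L1^2 - L2^2) / (2*L1*L2)
x^2 + y^2 = 8^2 + 0 = 64
L1^2 + L2^2 = 25 + 49 = 74
Numerator = 64 - 74 = -10
Denominator = 2*5*7 = 70
cos(theta2) = -10/70 = -1/7

-1/7


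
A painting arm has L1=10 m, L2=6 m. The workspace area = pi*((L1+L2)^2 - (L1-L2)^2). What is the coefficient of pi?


Given: L1 = 10, L2 = 6
(L1+L2)^2 = (16)^2 = 256
(L1-L2)^2 = (4)^2 = 16
Difference = 256 - 16 = 240
This equals 4*L1*L2 = 4*10*6 = 240
Workspace area = 240*pi

240


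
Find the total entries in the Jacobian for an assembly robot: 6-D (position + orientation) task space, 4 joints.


Given: task space dimension = 6, joints = 4
Jacobian is a 6 x 4 matrix
Total entries = rows * columns
Total = 6 * 4
Total = 24

24


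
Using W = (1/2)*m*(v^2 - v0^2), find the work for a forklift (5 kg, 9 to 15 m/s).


Given: m = 5 kg, v0 = 9 m/s, v = 15 m/s
Using W = (1/2)*m*(v^2 - v0^2)
v^2 = 15^2 = 225
v0^2 = 9^2 = 81
v^2 - v0^2 = 225 - 81 = 144
W = (1/2)*5*144 = 360 J

360 J


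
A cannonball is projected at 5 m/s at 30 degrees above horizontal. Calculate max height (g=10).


Given: v0 = 5 m/s, theta = 30 deg, g = 10 m/s^2
sin^2(30) = 1/4
Using H = v0^2 * sin^2(theta) / (2*g)
H = 5^2 * 1/4 / (2*10)
H = 25 * 1/4 / 20
H = 25/4 / 20
H = 5/16 m

5/16 m


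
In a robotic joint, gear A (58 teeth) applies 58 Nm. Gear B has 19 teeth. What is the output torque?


Given: N1 = 58, N2 = 19, T1 = 58 Nm
Using T2/T1 = N2/N1
T2 = T1 * N2 / N1
T2 = 58 * 19 / 58
T2 = 1102 / 58
T2 = 19 Nm

19 Nm


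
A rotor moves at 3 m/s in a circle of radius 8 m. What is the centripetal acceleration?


Given: v = 3 m/s, r = 8 m
Using a_c = v^2 / r
a_c = 3^2 / 8
a_c = 9 / 8
a_c = 9/8 m/s^2

9/8 m/s^2


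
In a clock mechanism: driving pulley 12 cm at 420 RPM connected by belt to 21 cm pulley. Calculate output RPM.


Given: D1 = 12 cm, w1 = 420 RPM, D2 = 21 cm
Using D1*w1 = D2*w2
w2 = D1*w1 / D2
w2 = 12*420 / 21
w2 = 5040 / 21
w2 = 240 RPM

240 RPM


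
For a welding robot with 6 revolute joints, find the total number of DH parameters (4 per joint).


Given: 6 joints, 4 DH parameters per joint (d, theta, a, alpha)
Total DH parameters = number_of_joints * 4
Total = 6 * 4
Total = 24

24


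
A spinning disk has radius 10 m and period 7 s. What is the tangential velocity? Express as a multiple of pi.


Given: radius r = 10 m, period T = 7 s
Using v = 2*pi*r / T
v = 2*pi*10 / 7
v = 20*pi / 7
v = 20/7*pi m/s

20/7*pi m/s


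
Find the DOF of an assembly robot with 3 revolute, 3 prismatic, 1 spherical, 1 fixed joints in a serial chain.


Given: serial robot with 3 revolute, 3 prismatic, 1 spherical, 1 fixed joints
DOF contribution per joint type: revolute=1, prismatic=1, spherical=3, fixed=0
DOF = 3*1 + 3*1 + 1*3 + 1*0
DOF = 9

9


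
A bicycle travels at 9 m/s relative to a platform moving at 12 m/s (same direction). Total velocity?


Given: object velocity = 9 m/s, platform velocity = 12 m/s (same direction)
Using classical velocity addition: v_total = v_object + v_platform
v_total = 9 + 12
v_total = 21 m/s

21 m/s


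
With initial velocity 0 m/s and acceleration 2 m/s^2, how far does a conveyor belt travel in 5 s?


Given: v0 = 0 m/s, a = 2 m/s^2, t = 5 s
Using s = v0*t + (1/2)*a*t^2
s = 0*5 + (1/2)*2*5^2
s = 0 + (1/2)*50
s = 0 + 25
s = 25

25 m


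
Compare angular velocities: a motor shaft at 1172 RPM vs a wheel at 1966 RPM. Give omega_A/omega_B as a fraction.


Given: RPM_A = 1172, RPM_B = 1966
omega = 2*pi*RPM/60, so omega_A/omega_B = RPM_A / RPM_B
omega_A/omega_B = 1172 / 1966
omega_A/omega_B = 586/983

586/983


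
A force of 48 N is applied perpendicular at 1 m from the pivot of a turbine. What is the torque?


Given: F = 48 N, r = 1 m, angle = 90 deg (perpendicular)
Using tau = F * r * sin(90)
sin(90) = 1
tau = 48 * 1 * 1
tau = 48 Nm

48 Nm


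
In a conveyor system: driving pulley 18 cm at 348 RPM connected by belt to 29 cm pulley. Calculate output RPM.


Given: D1 = 18 cm, w1 = 348 RPM, D2 = 29 cm
Using D1*w1 = D2*w2
w2 = D1*w1 / D2
w2 = 18*348 / 29
w2 = 6264 / 29
w2 = 216 RPM

216 RPM


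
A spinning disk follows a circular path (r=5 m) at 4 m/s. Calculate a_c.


Given: v = 4 m/s, r = 5 m
Using a_c = v^2 / r
a_c = 4^2 / 5
a_c = 16 / 5
a_c = 16/5 m/s^2

16/5 m/s^2


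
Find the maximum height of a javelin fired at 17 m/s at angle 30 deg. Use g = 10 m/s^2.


Given: v0 = 17 m/s, theta = 30 deg, g = 10 m/s^2
sin^2(30) = 1/4
Using H = v0^2 * sin^2(theta) / (2*g)
H = 17^2 * 1/4 / (2*10)
H = 289 * 1/4 / 20
H = 289/4 / 20
H = 289/80 m

289/80 m


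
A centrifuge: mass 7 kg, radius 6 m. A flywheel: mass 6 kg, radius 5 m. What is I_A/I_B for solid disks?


Given: M1=7 kg, R1=6 m, M2=6 kg, R2=5 m
For a disk: I = (1/2)*M*R^2, so I_A/I_B = (M1*R1^2)/(M2*R2^2)
M1*R1^2 = 7*36 = 252
M2*R2^2 = 6*25 = 150
I_A/I_B = 252/150 = 42/25

42/25


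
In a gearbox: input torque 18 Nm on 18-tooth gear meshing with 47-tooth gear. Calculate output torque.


Given: N1 = 18, N2 = 47, T1 = 18 Nm
Using T2/T1 = N2/N1
T2 = T1 * N2 / N1
T2 = 18 * 47 / 18
T2 = 846 / 18
T2 = 47 Nm

47 Nm


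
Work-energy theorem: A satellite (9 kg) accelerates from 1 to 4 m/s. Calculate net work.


Given: m = 9 kg, v0 = 1 m/s, v = 4 m/s
Using W = (1/2)*m*(v^2 - v0^2)
v^2 = 4^2 = 16
v0^2 = 1^2 = 1
v^2 - v0^2 = 16 - 1 = 15
W = (1/2)*9*15 = 135/2 J

135/2 J


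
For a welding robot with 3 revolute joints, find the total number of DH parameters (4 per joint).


Given: 3 joints, 4 DH parameters per joint (d, theta, a, alpha)
Total DH parameters = number_of_joints * 4
Total = 3 * 4
Total = 12

12


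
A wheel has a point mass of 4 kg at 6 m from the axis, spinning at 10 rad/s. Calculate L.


Given: m = 4 kg, r = 6 m, omega = 10 rad/s
For a point mass: I = m*r^2
I = 4*6^2 = 4*36 = 144
L = I*omega = 144*10
L = 1440 kg*m^2/s

1440 kg*m^2/s


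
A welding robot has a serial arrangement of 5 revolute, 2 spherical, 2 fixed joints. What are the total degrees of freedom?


Given: serial robot with 5 revolute, 2 spherical, 2 fixed joints
DOF contribution per joint type: revolute=1, prismatic=1, spherical=3, fixed=0
DOF = 5*1 + 2*3 + 2*0
DOF = 11

11


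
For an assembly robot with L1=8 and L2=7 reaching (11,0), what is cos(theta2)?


Given: L1 = 8, L2 = 7, target (x, y) = (11, 0)
Using cos(theta2) = (x^2 + y^2 - L1^2 - L2^2) / (2*L1*L2)
x^2 + y^2 = 11^2 + 0 = 121
L1^2 + L2^2 = 64 + 49 = 113
Numerator = 121 - 113 = 8
Denominator = 2*8*7 = 112
cos(theta2) = 8/112 = 1/14

1/14


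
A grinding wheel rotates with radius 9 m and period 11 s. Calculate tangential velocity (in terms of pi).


Given: radius r = 9 m, period T = 11 s
Using v = 2*pi*r / T
v = 2*pi*9 / 11
v = 18*pi / 11
v = 18/11*pi m/s

18/11*pi m/s


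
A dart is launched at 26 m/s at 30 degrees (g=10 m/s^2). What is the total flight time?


Given: v0 = 26 m/s, theta = 30 deg, g = 10 m/s^2
sin(30) = 1/2
Using T = 2*v0*sin(theta) / g
T = 2*26*1/2 / 10
T = 26 / 10
T = 13/5 s

13/5 s


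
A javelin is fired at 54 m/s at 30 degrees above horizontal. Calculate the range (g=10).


Given: v0 = 54 m/s, theta = 30 deg, g = 10 m/s^2
sin(2*30) = sin(60) = sqrt(3)/2
Using R = v0^2 * sin(2*theta) / g
R = 54^2 * (sqrt(3)/2) / 10
R = 2916 * sqrt(3) / 20
R = 729/5*sqrt(3) m

729/5*sqrt(3) m


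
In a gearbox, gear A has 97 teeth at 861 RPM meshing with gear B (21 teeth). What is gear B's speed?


Given: N1 = 97 teeth, w1 = 861 RPM, N2 = 21 teeth
Using N1*w1 = N2*w2
w2 = N1*w1 / N2
w2 = 97*861 / 21
w2 = 83517 / 21
w2 = 3977 RPM

3977 RPM


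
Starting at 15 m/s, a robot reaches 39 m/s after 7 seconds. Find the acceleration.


Given: initial velocity v0 = 15 m/s, final velocity v = 39 m/s, time t = 7 s
Using a = (v - v0) / t
a = (39 - 15) / 7
a = 24 / 7
a = 24/7 m/s^2

24/7 m/s^2


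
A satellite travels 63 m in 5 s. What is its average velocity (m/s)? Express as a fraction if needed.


Given: distance d = 63 m, time t = 5 s
Using v = d / t
v = 63 / 5
v = 63/5 m/s

63/5 m/s


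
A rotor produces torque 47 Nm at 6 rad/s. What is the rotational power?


Given: tau = 47 Nm, omega = 6 rad/s
Using P = tau * omega
P = 47 * 6
P = 282 W

282 W


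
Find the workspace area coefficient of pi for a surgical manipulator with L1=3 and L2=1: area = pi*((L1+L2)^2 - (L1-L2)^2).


Given: L1 = 3, L2 = 1
(L1+L2)^2 = (4)^2 = 16
(L1-L2)^2 = (2)^2 = 4
Difference = 16 - 4 = 12
This equals 4*L1*L2 = 4*3*1 = 12
Workspace area = 12*pi

12


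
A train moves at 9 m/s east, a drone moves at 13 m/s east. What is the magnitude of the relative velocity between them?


Given: v_A = 9 m/s east, v_B = 13 m/s east
Both move in the same direction; relative speed = |v_A - v_B|
|9 - 13| = |-4|
= 4 m/s

4 m/s


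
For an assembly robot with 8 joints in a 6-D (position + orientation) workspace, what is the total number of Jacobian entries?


Given: task space dimension = 6, joints = 8
Jacobian is a 6 x 8 matrix
Total entries = rows * columns
Total = 6 * 8
Total = 48

48


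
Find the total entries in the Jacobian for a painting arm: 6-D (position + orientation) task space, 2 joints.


Given: task space dimension = 6, joints = 2
Jacobian is a 6 x 2 matrix
Total entries = rows * columns
Total = 6 * 2
Total = 12

12


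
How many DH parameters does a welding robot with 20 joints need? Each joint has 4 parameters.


Given: 20 joints, 4 DH parameters per joint (d, theta, a, alpha)
Total DH parameters = number_of_joints * 4
Total = 20 * 4
Total = 80

80


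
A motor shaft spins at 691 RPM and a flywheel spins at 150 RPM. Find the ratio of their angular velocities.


Given: RPM_A = 691, RPM_B = 150
omega = 2*pi*RPM/60, so omega_A/omega_B = RPM_A / RPM_B
omega_A/omega_B = 691 / 150
omega_A/omega_B = 691/150

691/150


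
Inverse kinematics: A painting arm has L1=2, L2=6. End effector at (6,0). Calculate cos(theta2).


Given: L1 = 2, L2 = 6, target (x, y) = (6, 0)
Using cos(theta2) = (x^2 + y^2 - L1^2 - L2^2) / (2*L1*L2)
x^2 + y^2 = 6^2 + 0 = 36
L1^2 + L2^2 = 4 + 36 = 40
Numerator = 36 - 40 = -4
Denominator = 2*2*6 = 24
cos(theta2) = -4/24 = -1/6

-1/6


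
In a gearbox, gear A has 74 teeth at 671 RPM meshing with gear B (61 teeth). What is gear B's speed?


Given: N1 = 74 teeth, w1 = 671 RPM, N2 = 61 teeth
Using N1*w1 = N2*w2
w2 = N1*w1 / N2
w2 = 74*671 / 61
w2 = 49654 / 61
w2 = 814 RPM

814 RPM


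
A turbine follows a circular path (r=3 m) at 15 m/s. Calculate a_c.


Given: v = 15 m/s, r = 3 m
Using a_c = v^2 / r
a_c = 15^2 / 3
a_c = 225 / 3
a_c = 75 m/s^2

75 m/s^2


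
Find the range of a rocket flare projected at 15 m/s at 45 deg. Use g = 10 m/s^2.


Given: v0 = 15 m/s, theta = 45 deg, g = 10 m/s^2
sin(2*45) = sin(90) = 1
Using R = v0^2 * sin(2*theta) / g
R = 15^2 * 1 / 10
R = 225 / 10
R = 45/2 m

45/2 m


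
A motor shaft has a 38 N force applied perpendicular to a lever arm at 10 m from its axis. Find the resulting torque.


Given: F = 38 N, r = 10 m, angle = 90 deg (perpendicular)
Using tau = F * r * sin(90)
sin(90) = 1
tau = 38 * 10 * 1
tau = 380 Nm

380 Nm


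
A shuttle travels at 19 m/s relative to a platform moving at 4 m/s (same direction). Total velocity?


Given: object velocity = 19 m/s, platform velocity = 4 m/s (same direction)
Using classical velocity addition: v_total = v_object + v_platform
v_total = 19 + 4
v_total = 23 m/s

23 m/s


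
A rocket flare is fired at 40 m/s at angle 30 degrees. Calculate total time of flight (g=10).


Given: v0 = 40 m/s, theta = 30 deg, g = 10 m/s^2
sin(30) = 1/2
Using T = 2*v0*sin(theta) / g
T = 2*40*1/2 / 10
T = 40 / 10
T = 4 s

4 s


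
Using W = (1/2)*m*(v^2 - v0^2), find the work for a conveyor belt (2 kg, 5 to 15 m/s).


Given: m = 2 kg, v0 = 5 m/s, v = 15 m/s
Using W = (1/2)*m*(v^2 - v0^2)
v^2 = 15^2 = 225
v0^2 = 5^2 = 25
v^2 - v0^2 = 225 - 25 = 200
W = (1/2)*2*200 = 200 J

200 J


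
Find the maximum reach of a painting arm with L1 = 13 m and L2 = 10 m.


Given: L1 = 13 m, L2 = 10 m
For a 2-link planar arm, max reach = L1 + L2 (fully extended)
Max reach = 13 + 10
Max reach = 23 m

23 m


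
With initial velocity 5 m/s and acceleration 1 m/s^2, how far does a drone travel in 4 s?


Given: v0 = 5 m/s, a = 1 m/s^2, t = 4 s
Using s = v0*t + (1/2)*a*t^2
s = 5*4 + (1/2)*1*4^2
s = 20 + (1/2)*16
s = 20 + 8
s = 28

28 m


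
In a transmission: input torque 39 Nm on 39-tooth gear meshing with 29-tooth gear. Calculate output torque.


Given: N1 = 39, N2 = 29, T1 = 39 Nm
Using T2/T1 = N2/N1
T2 = T1 * N2 / N1
T2 = 39 * 29 / 39
T2 = 1131 / 39
T2 = 29 Nm

29 Nm


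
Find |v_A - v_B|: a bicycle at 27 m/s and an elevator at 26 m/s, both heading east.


Given: v_A = 27 m/s east, v_B = 26 m/s east
Both move in the same direction; relative speed = |v_A - v_B|
|27 - 26| = |1|
= 1 m/s

1 m/s


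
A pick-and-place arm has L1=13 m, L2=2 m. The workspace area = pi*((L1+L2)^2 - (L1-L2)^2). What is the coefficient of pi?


Given: L1 = 13, L2 = 2
(L1+L2)^2 = (15)^2 = 225
(L1-L2)^2 = (11)^2 = 121
Difference = 225 - 121 = 104
This equals 4*L1*L2 = 4*13*2 = 104
Workspace area = 104*pi

104


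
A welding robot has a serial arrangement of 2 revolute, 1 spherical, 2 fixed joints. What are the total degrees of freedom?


Given: serial robot with 2 revolute, 1 spherical, 2 fixed joints
DOF contribution per joint type: revolute=1, prismatic=1, spherical=3, fixed=0
DOF = 2*1 + 1*3 + 2*0
DOF = 5

5


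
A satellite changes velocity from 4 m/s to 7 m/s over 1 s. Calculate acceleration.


Given: initial velocity v0 = 4 m/s, final velocity v = 7 m/s, time t = 1 s
Using a = (v - v0) / t
a = (7 - 4) / 1
a = 3 / 1
a = 3 m/s^2

3 m/s^2


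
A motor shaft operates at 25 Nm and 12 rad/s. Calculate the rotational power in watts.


Given: tau = 25 Nm, omega = 12 rad/s
Using P = tau * omega
P = 25 * 12
P = 300 W

300 W


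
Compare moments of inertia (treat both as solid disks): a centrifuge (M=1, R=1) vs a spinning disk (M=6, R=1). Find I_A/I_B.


Given: M1=1 kg, R1=1 m, M2=6 kg, R2=1 m
For a disk: I = (1/2)*M*R^2, so I_A/I_B = (M1*R1^2)/(M2*R2^2)
M1*R1^2 = 1*1 = 1
M2*R2^2 = 6*1 = 6
I_A/I_B = 1/6 = 1/6

1/6


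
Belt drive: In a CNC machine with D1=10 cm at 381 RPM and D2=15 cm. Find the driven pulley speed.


Given: D1 = 10 cm, w1 = 381 RPM, D2 = 15 cm
Using D1*w1 = D2*w2
w2 = D1*w1 / D2
w2 = 10*381 / 15
w2 = 3810 / 15
w2 = 254 RPM

254 RPM


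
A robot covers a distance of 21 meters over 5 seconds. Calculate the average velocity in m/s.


Given: distance d = 21 m, time t = 5 s
Using v = d / t
v = 21 / 5
v = 21/5 m/s

21/5 m/s


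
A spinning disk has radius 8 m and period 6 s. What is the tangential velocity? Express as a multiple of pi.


Given: radius r = 8 m, period T = 6 s
Using v = 2*pi*r / T
v = 2*pi*8 / 6
v = 16*pi / 6
v = 8/3*pi m/s

8/3*pi m/s


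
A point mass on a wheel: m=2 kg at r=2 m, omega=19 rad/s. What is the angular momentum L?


Given: m = 2 kg, r = 2 m, omega = 19 rad/s
For a point mass: I = m*r^2
I = 2*2^2 = 2*4 = 8
L = I*omega = 8*19
L = 152 kg*m^2/s

152 kg*m^2/s


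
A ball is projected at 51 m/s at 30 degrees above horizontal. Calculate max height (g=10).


Given: v0 = 51 m/s, theta = 30 deg, g = 10 m/s^2
sin^2(30) = 1/4
Using H = v0^2 * sin^2(theta) / (2*g)
H = 51^2 * 1/4 / (2*10)
H = 2601 * 1/4 / 20
H = 2601/4 / 20
H = 2601/80 m

2601/80 m


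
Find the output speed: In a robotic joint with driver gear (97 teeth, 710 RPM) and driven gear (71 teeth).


Given: N1 = 97 teeth, w1 = 710 RPM, N2 = 71 teeth
Using N1*w1 = N2*w2
w2 = N1*w1 / N2
w2 = 97*710 / 71
w2 = 68870 / 71
w2 = 970 RPM

970 RPM


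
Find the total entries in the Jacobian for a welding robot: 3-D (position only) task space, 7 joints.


Given: task space dimension = 3, joints = 7
Jacobian is a 3 x 7 matrix
Total entries = rows * columns
Total = 3 * 7
Total = 21

21


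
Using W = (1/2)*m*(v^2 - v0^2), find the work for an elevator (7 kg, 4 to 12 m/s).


Given: m = 7 kg, v0 = 4 m/s, v = 12 m/s
Using W = (1/2)*m*(v^2 - v0^2)
v^2 = 12^2 = 144
v0^2 = 4^2 = 16
v^2 - v0^2 = 144 - 16 = 128
W = (1/2)*7*128 = 448 J

448 J


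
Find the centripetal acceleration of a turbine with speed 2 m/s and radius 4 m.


Given: v = 2 m/s, r = 4 m
Using a_c = v^2 / r
a_c = 2^2 / 4
a_c = 4 / 4
a_c = 1 m/s^2

1 m/s^2


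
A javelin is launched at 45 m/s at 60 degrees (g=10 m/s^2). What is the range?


Given: v0 = 45 m/s, theta = 60 deg, g = 10 m/s^2
sin(2*60) = sin(120) = sqrt(3)/2
Using R = v0^2 * sin(2*theta) / g
R = 45^2 * (sqrt(3)/2) / 10
R = 2025 * sqrt(3) / 20
R = 405/4*sqrt(3) m

405/4*sqrt(3) m


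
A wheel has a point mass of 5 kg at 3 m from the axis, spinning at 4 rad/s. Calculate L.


Given: m = 5 kg, r = 3 m, omega = 4 rad/s
For a point mass: I = m*r^2
I = 5*3^2 = 5*9 = 45
L = I*omega = 45*4
L = 180 kg*m^2/s

180 kg*m^2/s


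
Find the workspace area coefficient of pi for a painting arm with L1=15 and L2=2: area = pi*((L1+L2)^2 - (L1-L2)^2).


Given: L1 = 15, L2 = 2
(L1+L2)^2 = (17)^2 = 289
(L1-L2)^2 = (13)^2 = 169
Difference = 289 - 169 = 120
This equals 4*L1*L2 = 4*15*2 = 120
Workspace area = 120*pi

120


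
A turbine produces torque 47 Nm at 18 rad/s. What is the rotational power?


Given: tau = 47 Nm, omega = 18 rad/s
Using P = tau * omega
P = 47 * 18
P = 846 W

846 W


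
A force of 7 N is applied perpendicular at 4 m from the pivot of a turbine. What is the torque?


Given: F = 7 N, r = 4 m, angle = 90 deg (perpendicular)
Using tau = F * r * sin(90)
sin(90) = 1
tau = 7 * 4 * 1
tau = 28 Nm

28 Nm


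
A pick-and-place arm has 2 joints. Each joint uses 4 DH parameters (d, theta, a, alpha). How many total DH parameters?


Given: 2 joints, 4 DH parameters per joint (d, theta, a, alpha)
Total DH parameters = number_of_joints * 4
Total = 2 * 4
Total = 8

8


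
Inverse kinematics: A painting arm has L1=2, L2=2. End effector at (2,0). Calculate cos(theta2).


Given: L1 = 2, L2 = 2, target (x, y) = (2, 0)
Using cos(theta2) = (x^2 + y^2 - L1^2 - L2^2) / (2*L1*L2)
x^2 + y^2 = 2^2 + 0 = 4
L1^2 + L2^2 = 4 + 4 = 8
Numerator = 4 - 8 = -4
Denominator = 2*2*2 = 8
cos(theta2) = -4/8 = -1/2

-1/2


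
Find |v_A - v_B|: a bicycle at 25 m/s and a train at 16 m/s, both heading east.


Given: v_A = 25 m/s east, v_B = 16 m/s east
Both move in the same direction; relative speed = |v_A - v_B|
|25 - 16| = |9|
= 9 m/s

9 m/s


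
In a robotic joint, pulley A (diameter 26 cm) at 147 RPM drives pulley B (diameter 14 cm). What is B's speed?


Given: D1 = 26 cm, w1 = 147 RPM, D2 = 14 cm
Using D1*w1 = D2*w2
w2 = D1*w1 / D2
w2 = 26*147 / 14
w2 = 3822 / 14
w2 = 273 RPM

273 RPM


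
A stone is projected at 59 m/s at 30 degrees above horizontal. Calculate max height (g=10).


Given: v0 = 59 m/s, theta = 30 deg, g = 10 m/s^2
sin^2(30) = 1/4
Using H = v0^2 * sin^2(theta) / (2*g)
H = 59^2 * 1/4 / (2*10)
H = 3481 * 1/4 / 20
H = 3481/4 / 20
H = 3481/80 m

3481/80 m


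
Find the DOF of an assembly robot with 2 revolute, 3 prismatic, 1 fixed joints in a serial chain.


Given: serial robot with 2 revolute, 3 prismatic, 1 fixed joints
DOF contribution per joint type: revolute=1, prismatic=1, spherical=3, fixed=0
DOF = 2*1 + 3*1 + 1*0
DOF = 5

5


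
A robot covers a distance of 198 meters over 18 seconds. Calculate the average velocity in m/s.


Given: distance d = 198 m, time t = 18 s
Using v = d / t
v = 198 / 18
v = 11 m/s

11 m/s


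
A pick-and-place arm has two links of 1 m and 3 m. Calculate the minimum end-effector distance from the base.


Given: L1 = 1 m, L2 = 3 m
For a 2-link planar arm, min reach = |L1 - L2| (second link folded back)
Min reach = |1 - 3|
Min reach = 2 m

2 m


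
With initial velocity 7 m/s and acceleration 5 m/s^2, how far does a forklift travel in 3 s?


Given: v0 = 7 m/s, a = 5 m/s^2, t = 3 s
Using s = v0*t + (1/2)*a*t^2
s = 7*3 + (1/2)*5*3^2
s = 21 + (1/2)*45
s = 21 + 45/2
s = 87/2

87/2 m


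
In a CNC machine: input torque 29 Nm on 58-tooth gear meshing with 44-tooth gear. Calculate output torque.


Given: N1 = 58, N2 = 44, T1 = 29 Nm
Using T2/T1 = N2/N1
T2 = T1 * N2 / N1
T2 = 29 * 44 / 58
T2 = 1276 / 58
T2 = 22 Nm

22 Nm


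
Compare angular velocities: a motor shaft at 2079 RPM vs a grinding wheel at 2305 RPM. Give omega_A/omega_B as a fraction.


Given: RPM_A = 2079, RPM_B = 2305
omega = 2*pi*RPM/60, so omega_A/omega_B = RPM_A / RPM_B
omega_A/omega_B = 2079 / 2305
omega_A/omega_B = 2079/2305

2079/2305


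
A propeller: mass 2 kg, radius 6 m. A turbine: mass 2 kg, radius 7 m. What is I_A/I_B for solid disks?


Given: M1=2 kg, R1=6 m, M2=2 kg, R2=7 m
For a disk: I = (1/2)*M*R^2, so I_A/I_B = (M1*R1^2)/(M2*R2^2)
M1*R1^2 = 2*36 = 72
M2*R2^2 = 2*49 = 98
I_A/I_B = 72/98 = 36/49

36/49


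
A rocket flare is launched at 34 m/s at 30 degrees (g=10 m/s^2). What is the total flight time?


Given: v0 = 34 m/s, theta = 30 deg, g = 10 m/s^2
sin(30) = 1/2
Using T = 2*v0*sin(theta) / g
T = 2*34*1/2 / 10
T = 34 / 10
T = 17/5 s

17/5 s


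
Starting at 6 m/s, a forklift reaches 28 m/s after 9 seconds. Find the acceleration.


Given: initial velocity v0 = 6 m/s, final velocity v = 28 m/s, time t = 9 s
Using a = (v - v0) / t
a = (28 - 6) / 9
a = 22 / 9
a = 22/9 m/s^2

22/9 m/s^2


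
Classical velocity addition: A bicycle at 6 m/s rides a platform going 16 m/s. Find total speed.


Given: object velocity = 6 m/s, platform velocity = 16 m/s (same direction)
Using classical velocity addition: v_total = v_object + v_platform
v_total = 6 + 16
v_total = 22 m/s

22 m/s


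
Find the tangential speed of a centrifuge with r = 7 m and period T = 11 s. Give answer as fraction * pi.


Given: radius r = 7 m, period T = 11 s
Using v = 2*pi*r / T
v = 2*pi*7 / 11
v = 14*pi / 11
v = 14/11*pi m/s

14/11*pi m/s


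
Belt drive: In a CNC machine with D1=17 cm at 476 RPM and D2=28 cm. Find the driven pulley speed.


Given: D1 = 17 cm, w1 = 476 RPM, D2 = 28 cm
Using D1*w1 = D2*w2
w2 = D1*w1 / D2
w2 = 17*476 / 28
w2 = 8092 / 28
w2 = 289 RPM

289 RPM


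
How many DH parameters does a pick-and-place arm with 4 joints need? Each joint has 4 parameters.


Given: 4 joints, 4 DH parameters per joint (d, theta, a, alpha)
Total DH parameters = number_of_joints * 4
Total = 4 * 4
Total = 16

16


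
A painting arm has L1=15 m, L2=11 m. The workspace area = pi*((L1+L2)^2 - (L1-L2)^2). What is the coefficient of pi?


Given: L1 = 15, L2 = 11
(L1+L2)^2 = (26)^2 = 676
(L1-L2)^2 = (4)^2 = 16
Difference = 676 - 16 = 660
This equals 4*L1*L2 = 4*15*11 = 660
Workspace area = 660*pi

660


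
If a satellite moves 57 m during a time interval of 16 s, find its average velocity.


Given: distance d = 57 m, time t = 16 s
Using v = d / t
v = 57 / 16
v = 57/16 m/s

57/16 m/s


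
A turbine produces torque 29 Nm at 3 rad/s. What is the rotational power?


Given: tau = 29 Nm, omega = 3 rad/s
Using P = tau * omega
P = 29 * 3
P = 87 W

87 W


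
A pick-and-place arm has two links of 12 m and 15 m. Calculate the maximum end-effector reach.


Given: L1 = 12 m, L2 = 15 m
For a 2-link planar arm, max reach = L1 + L2 (fully extended)
Max reach = 12 + 15
Max reach = 27 m

27 m


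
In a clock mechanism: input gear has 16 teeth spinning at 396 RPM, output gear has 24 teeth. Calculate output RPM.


Given: N1 = 16 teeth, w1 = 396 RPM, N2 = 24 teeth
Using N1*w1 = N2*w2
w2 = N1*w1 / N2
w2 = 16*396 / 24
w2 = 6336 / 24
w2 = 264 RPM

264 RPM


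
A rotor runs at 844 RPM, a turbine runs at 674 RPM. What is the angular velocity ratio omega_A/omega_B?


Given: RPM_A = 844, RPM_B = 674
omega = 2*pi*RPM/60, so omega_A/omega_B = RPM_A / RPM_B
omega_A/omega_B = 844 / 674
omega_A/omega_B = 422/337

422/337


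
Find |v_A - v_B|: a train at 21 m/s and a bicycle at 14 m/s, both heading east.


Given: v_A = 21 m/s east, v_B = 14 m/s east
Both move in the same direction; relative speed = |v_A - v_B|
|21 - 14| = |7|
= 7 m/s

7 m/s


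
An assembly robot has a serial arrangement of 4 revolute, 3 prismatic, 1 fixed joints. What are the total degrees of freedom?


Given: serial robot with 4 revolute, 3 prismatic, 1 fixed joints
DOF contribution per joint type: revolute=1, prismatic=1, spherical=3, fixed=0
DOF = 4*1 + 3*1 + 1*0
DOF = 7

7


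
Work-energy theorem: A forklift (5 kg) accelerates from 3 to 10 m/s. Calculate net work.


Given: m = 5 kg, v0 = 3 m/s, v = 10 m/s
Using W = (1/2)*m*(v^2 - v0^2)
v^2 = 10^2 = 100
v0^2 = 3^2 = 9
v^2 - v0^2 = 100 - 9 = 91
W = (1/2)*5*91 = 455/2 J

455/2 J


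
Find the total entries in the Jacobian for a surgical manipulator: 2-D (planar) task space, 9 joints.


Given: task space dimension = 2, joints = 9
Jacobian is a 2 x 9 matrix
Total entries = rows * columns
Total = 2 * 9
Total = 18

18


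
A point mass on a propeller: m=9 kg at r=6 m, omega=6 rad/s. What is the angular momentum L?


Given: m = 9 kg, r = 6 m, omega = 6 rad/s
For a point mass: I = m*r^2
I = 9*6^2 = 9*36 = 324
L = I*omega = 324*6
L = 1944 kg*m^2/s

1944 kg*m^2/s


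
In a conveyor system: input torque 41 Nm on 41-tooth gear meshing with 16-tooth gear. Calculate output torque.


Given: N1 = 41, N2 = 16, T1 = 41 Nm
Using T2/T1 = N2/N1
T2 = T1 * N2 / N1
T2 = 41 * 16 / 41
T2 = 656 / 41
T2 = 16 Nm

16 Nm


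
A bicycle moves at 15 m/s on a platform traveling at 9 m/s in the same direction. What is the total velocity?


Given: object velocity = 15 m/s, platform velocity = 9 m/s (same direction)
Using classical velocity addition: v_total = v_object + v_platform
v_total = 15 + 9
v_total = 24 m/s

24 m/s


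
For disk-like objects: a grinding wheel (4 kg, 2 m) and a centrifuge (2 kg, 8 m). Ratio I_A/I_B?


Given: M1=4 kg, R1=2 m, M2=2 kg, R2=8 m
For a disk: I = (1/2)*M*R^2, so I_A/I_B = (M1*R1^2)/(M2*R2^2)
M1*R1^2 = 4*4 = 16
M2*R2^2 = 2*64 = 128
I_A/I_B = 16/128 = 1/8

1/8


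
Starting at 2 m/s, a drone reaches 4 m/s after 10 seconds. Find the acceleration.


Given: initial velocity v0 = 2 m/s, final velocity v = 4 m/s, time t = 10 s
Using a = (v - v0) / t
a = (4 - 2) / 10
a = 2 / 10
a = 1/5 m/s^2

1/5 m/s^2


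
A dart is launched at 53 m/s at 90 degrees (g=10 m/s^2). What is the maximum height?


Given: v0 = 53 m/s, theta = 90 deg, g = 10 m/s^2
sin^2(90) = 1
Using H = v0^2 * sin^2(theta) / (2*g)
H = 53^2 * 1 / (2*10)
H = 2809 * 1 / 20
H = 2809 / 20
H = 2809/20 m

2809/20 m


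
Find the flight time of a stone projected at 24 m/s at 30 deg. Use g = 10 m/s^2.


Given: v0 = 24 m/s, theta = 30 deg, g = 10 m/s^2
sin(30) = 1/2
Using T = 2*v0*sin(theta) / g
T = 2*24*1/2 / 10
T = 24 / 10
T = 12/5 s

12/5 s


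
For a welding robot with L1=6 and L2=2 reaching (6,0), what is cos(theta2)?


Given: L1 = 6, L2 = 2, target (x, y) = (6, 0)
Using cos(theta2) = (x^2 + y^2 - L1^2 - L2^2) / (2*L1*L2)
x^2 + y^2 = 6^2 + 0 = 36
L1^2 + L2^2 = 36 + 4 = 40
Numerator = 36 - 40 = -4
Denominator = 2*6*2 = 24
cos(theta2) = -4/24 = -1/6

-1/6
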